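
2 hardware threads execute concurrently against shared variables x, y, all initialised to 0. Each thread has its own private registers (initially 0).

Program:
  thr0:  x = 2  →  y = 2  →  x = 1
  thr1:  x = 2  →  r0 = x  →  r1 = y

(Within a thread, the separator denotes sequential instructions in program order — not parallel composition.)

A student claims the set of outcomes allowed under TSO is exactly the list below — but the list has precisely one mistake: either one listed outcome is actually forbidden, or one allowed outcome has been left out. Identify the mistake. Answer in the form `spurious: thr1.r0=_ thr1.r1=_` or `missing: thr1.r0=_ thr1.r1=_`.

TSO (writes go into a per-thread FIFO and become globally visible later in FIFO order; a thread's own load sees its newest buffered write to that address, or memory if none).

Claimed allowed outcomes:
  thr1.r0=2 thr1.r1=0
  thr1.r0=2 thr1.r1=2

missing: thr1.r0=1 thr1.r1=2

outcome vector order: (thr1.r0,thr1.r1)
TSO: 3 outcomes — {<1 2>; <2 0>; <2 2>}
TSO∖claimed = {<1 2>}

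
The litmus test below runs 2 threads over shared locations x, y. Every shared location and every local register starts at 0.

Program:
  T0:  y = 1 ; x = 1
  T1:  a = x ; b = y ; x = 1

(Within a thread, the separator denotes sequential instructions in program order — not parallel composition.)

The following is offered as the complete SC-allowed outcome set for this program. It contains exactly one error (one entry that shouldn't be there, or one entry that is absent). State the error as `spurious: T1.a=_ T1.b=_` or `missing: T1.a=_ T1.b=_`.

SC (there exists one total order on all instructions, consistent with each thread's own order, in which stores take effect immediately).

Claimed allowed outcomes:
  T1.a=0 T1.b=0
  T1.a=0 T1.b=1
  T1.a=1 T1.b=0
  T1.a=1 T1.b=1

spurious: T1.a=1 T1.b=0

outcome vector order: (T1.a,T1.b)
under SC → 0/0, 0/1, 1/1
claimed∖SC = {1/0}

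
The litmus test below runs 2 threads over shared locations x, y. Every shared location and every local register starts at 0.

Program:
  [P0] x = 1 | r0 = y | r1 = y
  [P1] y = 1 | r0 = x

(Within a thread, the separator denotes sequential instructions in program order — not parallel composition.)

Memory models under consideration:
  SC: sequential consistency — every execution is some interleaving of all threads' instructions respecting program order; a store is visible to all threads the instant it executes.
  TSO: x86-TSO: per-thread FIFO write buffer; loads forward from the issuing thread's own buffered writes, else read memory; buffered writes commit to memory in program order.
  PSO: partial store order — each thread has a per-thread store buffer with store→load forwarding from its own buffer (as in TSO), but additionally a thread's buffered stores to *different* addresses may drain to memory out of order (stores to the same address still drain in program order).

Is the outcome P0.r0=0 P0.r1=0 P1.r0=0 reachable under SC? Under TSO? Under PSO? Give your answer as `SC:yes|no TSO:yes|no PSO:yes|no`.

SC:no TSO:yes PSO:yes

outcome vector order: (P0.r0,P0.r1,P1.r0)
SC (4): <0 0 1>; <0 1 1>; <1 1 0>; <1 1 1>
TSO (6): <0 0 0>; <0 0 1>; <0 1 0>; <0 1 1>; <1 1 0>; <1 1 1>
PSO (6): <0 0 0>; <0 0 1>; <0 1 0>; <0 1 1>; <1 1 0>; <1 1 1>
target <0 0 0> ∈ {TSO,PSO}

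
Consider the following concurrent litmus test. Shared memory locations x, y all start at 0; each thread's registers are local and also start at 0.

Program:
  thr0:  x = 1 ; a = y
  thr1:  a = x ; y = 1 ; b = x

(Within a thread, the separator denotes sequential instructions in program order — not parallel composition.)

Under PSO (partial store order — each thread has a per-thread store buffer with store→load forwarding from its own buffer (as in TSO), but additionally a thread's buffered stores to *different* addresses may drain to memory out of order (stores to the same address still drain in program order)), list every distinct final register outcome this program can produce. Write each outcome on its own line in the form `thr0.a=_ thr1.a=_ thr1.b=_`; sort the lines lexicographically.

outcome vector order: (thr0.a,thr1.a,thr1.b)
|PSO outcomes| = 6

thr0.a=0 thr1.a=0 thr1.b=0
thr0.a=0 thr1.a=0 thr1.b=1
thr0.a=0 thr1.a=1 thr1.b=1
thr0.a=1 thr1.a=0 thr1.b=0
thr0.a=1 thr1.a=0 thr1.b=1
thr0.a=1 thr1.a=1 thr1.b=1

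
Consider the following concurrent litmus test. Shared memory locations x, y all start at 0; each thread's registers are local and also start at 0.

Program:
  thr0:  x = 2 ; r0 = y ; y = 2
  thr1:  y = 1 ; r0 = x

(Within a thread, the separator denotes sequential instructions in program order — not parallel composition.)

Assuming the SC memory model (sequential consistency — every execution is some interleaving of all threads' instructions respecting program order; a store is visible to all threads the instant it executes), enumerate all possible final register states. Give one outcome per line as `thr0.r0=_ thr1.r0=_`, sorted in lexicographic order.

outcome vector order: (thr0.r0,thr1.r0)
|SC outcomes| = 3

thr0.r0=0 thr1.r0=2
thr0.r0=1 thr1.r0=0
thr0.r0=1 thr1.r0=2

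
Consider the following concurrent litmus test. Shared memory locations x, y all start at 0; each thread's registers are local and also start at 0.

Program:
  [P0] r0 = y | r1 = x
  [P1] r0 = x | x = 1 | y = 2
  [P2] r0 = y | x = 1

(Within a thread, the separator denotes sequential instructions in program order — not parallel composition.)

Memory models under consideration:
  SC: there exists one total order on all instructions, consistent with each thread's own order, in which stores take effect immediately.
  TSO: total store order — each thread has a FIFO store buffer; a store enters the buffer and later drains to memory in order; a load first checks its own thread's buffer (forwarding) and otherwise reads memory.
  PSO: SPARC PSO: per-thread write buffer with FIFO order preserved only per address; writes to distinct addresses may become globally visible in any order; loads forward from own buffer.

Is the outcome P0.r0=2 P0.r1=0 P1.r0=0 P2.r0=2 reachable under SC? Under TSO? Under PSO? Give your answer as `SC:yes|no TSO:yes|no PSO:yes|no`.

SC:no TSO:no PSO:yes

outcome vector order: (P0.r0,P0.r1,P1.r0,P2.r0)
SC (9): 0/0/0/0 0/0/0/2 0/0/1/0 0/1/0/0 0/1/0/2 0/1/1/0 2/1/0/0 2/1/0/2 2/1/1/0
TSO (9): 0/0/0/0 0/0/0/2 0/0/1/0 0/1/0/0 0/1/0/2 0/1/1/0 2/1/0/0 2/1/0/2 2/1/1/0
PSO (11): 0/0/0/0 0/0/0/2 0/0/1/0 0/1/0/0 0/1/0/2 0/1/1/0 2/0/0/0 2/0/0/2 2/1/0/0 2/1/0/2 2/1/1/0
target 2/0/0/2 ∈ {PSO}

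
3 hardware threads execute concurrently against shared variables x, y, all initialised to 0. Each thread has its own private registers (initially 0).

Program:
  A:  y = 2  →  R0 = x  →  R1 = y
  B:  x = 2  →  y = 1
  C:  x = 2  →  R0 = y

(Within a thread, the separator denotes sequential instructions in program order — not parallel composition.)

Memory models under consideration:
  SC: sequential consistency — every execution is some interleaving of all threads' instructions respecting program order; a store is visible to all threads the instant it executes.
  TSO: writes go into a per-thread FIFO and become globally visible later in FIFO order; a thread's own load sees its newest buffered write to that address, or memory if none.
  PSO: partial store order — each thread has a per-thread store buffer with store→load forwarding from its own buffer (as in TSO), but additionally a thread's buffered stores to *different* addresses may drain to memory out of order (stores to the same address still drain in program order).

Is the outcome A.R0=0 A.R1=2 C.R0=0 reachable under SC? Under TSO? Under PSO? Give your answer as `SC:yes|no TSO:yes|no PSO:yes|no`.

SC:no TSO:yes PSO:yes

outcome vector order: (A.R0,A.R1,C.R0)
under SC → <0 1 1>, <0 1 2>, <0 2 1>, <0 2 2>, <2 1 0>, <2 1 1>, <2 1 2>, <2 2 0>, <2 2 1>, <2 2 2>
under TSO → <0 1 0>, <0 1 1>, <0 1 2>, <0 2 0>, <0 2 1>, <0 2 2>, <2 1 0>, <2 1 1>, <2 1 2>, <2 2 0>, <2 2 1>, <2 2 2>
under PSO → <0 1 0>, <0 1 1>, <0 1 2>, <0 2 0>, <0 2 1>, <0 2 2>, <2 1 0>, <2 1 1>, <2 1 2>, <2 2 0>, <2 2 1>, <2 2 2>
target <0 2 0> ∈ {TSO,PSO}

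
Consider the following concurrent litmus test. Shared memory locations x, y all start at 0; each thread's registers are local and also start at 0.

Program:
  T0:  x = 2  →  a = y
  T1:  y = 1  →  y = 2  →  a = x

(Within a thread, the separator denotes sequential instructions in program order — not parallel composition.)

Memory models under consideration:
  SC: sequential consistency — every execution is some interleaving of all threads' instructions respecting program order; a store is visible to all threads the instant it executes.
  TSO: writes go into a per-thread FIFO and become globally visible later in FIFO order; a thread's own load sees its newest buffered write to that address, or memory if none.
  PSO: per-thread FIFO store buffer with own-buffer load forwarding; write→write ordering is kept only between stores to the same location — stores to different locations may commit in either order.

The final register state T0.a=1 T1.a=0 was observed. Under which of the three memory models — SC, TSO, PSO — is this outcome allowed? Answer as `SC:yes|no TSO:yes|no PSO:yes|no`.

outcome vector order: (T0.a,T1.a)
under SC → 02 12 20 22
under TSO → 00 02 10 12 20 22
under PSO → 00 02 10 12 20 22
target 10 ∈ {TSO,PSO}

SC:no TSO:yes PSO:yes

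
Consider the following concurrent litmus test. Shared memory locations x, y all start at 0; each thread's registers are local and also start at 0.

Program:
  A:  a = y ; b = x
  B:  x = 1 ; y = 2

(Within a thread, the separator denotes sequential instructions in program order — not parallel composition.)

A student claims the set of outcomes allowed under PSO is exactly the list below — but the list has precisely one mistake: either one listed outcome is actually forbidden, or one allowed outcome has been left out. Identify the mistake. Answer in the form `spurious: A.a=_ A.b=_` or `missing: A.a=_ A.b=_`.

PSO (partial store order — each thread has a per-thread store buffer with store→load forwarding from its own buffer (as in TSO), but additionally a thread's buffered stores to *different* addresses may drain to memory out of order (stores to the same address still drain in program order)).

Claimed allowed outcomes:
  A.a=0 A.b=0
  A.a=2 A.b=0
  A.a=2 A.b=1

outcome vector order: (A.a,A.b)
PSO (4): 0/0; 0/1; 2/0; 2/1
PSO∖claimed = {0/1}

missing: A.a=0 A.b=1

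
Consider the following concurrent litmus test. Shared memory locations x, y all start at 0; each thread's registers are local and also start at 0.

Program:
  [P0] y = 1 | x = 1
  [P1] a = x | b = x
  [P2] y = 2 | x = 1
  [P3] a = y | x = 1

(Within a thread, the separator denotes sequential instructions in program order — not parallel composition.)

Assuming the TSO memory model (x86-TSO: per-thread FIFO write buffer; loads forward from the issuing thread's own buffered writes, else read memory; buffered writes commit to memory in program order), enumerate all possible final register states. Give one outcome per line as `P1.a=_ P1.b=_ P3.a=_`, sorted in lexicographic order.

outcome vector order: (P1.a,P1.b,P3.a)
|TSO outcomes| = 9

P1.a=0 P1.b=0 P3.a=0
P1.a=0 P1.b=0 P3.a=1
P1.a=0 P1.b=0 P3.a=2
P1.a=0 P1.b=1 P3.a=0
P1.a=0 P1.b=1 P3.a=1
P1.a=0 P1.b=1 P3.a=2
P1.a=1 P1.b=1 P3.a=0
P1.a=1 P1.b=1 P3.a=1
P1.a=1 P1.b=1 P3.a=2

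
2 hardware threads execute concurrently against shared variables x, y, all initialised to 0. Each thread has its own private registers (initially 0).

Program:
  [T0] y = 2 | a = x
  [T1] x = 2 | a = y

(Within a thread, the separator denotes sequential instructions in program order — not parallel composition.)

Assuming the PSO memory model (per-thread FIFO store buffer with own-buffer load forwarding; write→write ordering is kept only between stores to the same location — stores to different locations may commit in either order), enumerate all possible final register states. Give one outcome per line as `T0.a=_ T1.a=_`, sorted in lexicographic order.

outcome vector order: (T0.a,T1.a)
|PSO outcomes| = 4

T0.a=0 T1.a=0
T0.a=0 T1.a=2
T0.a=2 T1.a=0
T0.a=2 T1.a=2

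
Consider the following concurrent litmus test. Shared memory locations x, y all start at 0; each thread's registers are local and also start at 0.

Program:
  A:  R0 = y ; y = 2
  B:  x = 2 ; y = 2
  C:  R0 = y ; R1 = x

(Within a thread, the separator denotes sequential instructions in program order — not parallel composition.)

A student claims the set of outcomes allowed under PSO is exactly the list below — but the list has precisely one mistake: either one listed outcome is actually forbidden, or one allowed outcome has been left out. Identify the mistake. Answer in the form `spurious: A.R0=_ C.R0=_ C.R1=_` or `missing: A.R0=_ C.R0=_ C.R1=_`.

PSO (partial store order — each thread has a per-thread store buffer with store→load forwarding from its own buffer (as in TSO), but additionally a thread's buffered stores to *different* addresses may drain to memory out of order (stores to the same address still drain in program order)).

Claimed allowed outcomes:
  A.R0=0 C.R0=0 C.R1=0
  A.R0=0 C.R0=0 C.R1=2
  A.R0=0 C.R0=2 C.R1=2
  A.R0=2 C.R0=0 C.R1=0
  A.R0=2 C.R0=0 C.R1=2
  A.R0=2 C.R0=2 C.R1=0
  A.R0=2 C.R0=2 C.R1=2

missing: A.R0=0 C.R0=2 C.R1=0

outcome vector order: (A.R0,C.R0,C.R1)
PSO (8): (0,0,0); (0,0,2); (0,2,0); (0,2,2); (2,0,0); (2,0,2); (2,2,0); (2,2,2)
PSO∖claimed = {(0,2,0)}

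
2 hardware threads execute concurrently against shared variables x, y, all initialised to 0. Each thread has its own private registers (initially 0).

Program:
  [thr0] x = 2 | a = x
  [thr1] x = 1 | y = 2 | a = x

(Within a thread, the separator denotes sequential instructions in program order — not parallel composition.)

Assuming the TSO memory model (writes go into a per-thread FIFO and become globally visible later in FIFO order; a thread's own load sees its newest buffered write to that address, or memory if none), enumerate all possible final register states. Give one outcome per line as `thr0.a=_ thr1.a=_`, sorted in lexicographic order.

thr0.a=1 thr1.a=1
thr0.a=2 thr1.a=1
thr0.a=2 thr1.a=2

outcome vector order: (thr0.a,thr1.a)
|TSO outcomes| = 3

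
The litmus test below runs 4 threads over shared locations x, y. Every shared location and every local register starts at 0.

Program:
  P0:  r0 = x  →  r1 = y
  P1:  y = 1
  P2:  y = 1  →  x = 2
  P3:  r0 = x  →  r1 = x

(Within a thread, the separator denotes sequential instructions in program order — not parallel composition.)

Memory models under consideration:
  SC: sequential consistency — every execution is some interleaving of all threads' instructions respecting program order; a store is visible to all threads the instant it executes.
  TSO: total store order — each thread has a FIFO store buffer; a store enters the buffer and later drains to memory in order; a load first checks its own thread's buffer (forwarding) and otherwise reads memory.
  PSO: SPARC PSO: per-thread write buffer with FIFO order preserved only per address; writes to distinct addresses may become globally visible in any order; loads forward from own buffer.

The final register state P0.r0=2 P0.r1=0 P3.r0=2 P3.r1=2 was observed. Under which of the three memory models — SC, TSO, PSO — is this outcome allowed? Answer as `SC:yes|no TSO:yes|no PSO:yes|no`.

SC:no TSO:no PSO:yes

outcome vector order: (P0.r0,P0.r1,P3.r0,P3.r1)
[SC] allowed = {<0 0 0 0> <0 0 0 2> <0 0 2 2> <0 1 0 0> <0 1 0 2> <0 1 2 2> <2 1 0 0> <2 1 0 2> <2 1 2 2>}
[TSO] allowed = {<0 0 0 0> <0 0 0 2> <0 0 2 2> <0 1 0 0> <0 1 0 2> <0 1 2 2> <2 1 0 0> <2 1 0 2> <2 1 2 2>}
[PSO] allowed = {<0 0 0 0> <0 0 0 2> <0 0 2 2> <0 1 0 0> <0 1 0 2> <0 1 2 2> <2 0 0 0> <2 0 0 2> <2 0 2 2> <2 1 0 0> <2 1 0 2> <2 1 2 2>}
target <2 0 2 2> ∈ {PSO}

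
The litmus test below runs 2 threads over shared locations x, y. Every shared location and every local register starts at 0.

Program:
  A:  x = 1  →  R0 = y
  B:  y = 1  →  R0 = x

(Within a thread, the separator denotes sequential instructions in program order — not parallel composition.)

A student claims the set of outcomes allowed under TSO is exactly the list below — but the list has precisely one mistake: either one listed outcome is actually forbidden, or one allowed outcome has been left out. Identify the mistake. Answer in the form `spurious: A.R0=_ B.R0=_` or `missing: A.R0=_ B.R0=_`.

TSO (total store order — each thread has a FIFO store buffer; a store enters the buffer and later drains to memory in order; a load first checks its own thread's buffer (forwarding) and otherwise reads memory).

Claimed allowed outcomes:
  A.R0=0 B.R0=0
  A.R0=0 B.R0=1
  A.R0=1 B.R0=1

outcome vector order: (A.R0,B.R0)
[TSO] allowed = {00; 01; 10; 11}
TSO∖claimed = {10}

missing: A.R0=1 B.R0=0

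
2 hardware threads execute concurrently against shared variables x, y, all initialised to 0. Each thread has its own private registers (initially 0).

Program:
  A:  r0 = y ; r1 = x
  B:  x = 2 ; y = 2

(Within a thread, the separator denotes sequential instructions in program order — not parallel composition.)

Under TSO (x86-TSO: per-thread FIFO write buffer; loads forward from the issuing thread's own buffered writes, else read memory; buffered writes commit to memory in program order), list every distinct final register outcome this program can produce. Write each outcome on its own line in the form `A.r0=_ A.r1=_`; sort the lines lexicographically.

A.r0=0 A.r1=0
A.r0=0 A.r1=2
A.r0=2 A.r1=2

outcome vector order: (A.r0,A.r1)
|TSO outcomes| = 3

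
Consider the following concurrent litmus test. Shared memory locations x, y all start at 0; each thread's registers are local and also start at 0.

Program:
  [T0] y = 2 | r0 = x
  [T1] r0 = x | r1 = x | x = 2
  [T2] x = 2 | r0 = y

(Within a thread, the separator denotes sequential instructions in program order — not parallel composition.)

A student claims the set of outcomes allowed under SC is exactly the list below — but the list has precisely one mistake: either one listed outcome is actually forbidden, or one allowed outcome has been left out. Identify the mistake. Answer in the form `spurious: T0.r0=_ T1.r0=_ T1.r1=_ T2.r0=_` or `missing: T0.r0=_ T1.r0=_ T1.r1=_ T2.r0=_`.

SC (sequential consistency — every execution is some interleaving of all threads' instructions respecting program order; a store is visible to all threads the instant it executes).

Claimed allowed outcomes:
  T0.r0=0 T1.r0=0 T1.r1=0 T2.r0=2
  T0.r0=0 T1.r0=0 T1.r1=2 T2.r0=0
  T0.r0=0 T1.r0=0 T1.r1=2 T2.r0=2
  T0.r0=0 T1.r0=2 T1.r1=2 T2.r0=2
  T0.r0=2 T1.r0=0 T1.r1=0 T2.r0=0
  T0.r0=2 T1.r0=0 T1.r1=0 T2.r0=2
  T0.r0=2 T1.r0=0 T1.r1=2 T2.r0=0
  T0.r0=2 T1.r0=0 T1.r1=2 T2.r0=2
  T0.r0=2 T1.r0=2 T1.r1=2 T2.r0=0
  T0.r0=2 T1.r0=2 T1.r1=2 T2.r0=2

spurious: T0.r0=0 T1.r0=0 T1.r1=2 T2.r0=0

outcome vector order: (T0.r0,T1.r0,T1.r1,T2.r0)
[SC] allowed = {<0 0 0 2>, <0 0 2 2>, <0 2 2 2>, <2 0 0 0>, <2 0 0 2>, <2 0 2 0>, <2 0 2 2>, <2 2 2 0>, <2 2 2 2>}
claimed∖SC = {<0 0 2 0>}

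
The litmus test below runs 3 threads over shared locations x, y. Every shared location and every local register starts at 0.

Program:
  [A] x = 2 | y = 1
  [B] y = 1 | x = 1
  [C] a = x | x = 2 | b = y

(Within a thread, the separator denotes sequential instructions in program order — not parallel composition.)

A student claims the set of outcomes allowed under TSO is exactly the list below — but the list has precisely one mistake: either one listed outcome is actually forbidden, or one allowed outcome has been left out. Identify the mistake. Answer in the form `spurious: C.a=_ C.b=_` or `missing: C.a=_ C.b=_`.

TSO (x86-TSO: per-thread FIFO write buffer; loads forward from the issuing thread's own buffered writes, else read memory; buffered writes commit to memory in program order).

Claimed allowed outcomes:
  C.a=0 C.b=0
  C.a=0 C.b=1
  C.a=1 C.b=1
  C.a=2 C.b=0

outcome vector order: (C.a,C.b)
TSO (5): 00, 01, 11, 20, 21
TSO∖claimed = {21}

missing: C.a=2 C.b=1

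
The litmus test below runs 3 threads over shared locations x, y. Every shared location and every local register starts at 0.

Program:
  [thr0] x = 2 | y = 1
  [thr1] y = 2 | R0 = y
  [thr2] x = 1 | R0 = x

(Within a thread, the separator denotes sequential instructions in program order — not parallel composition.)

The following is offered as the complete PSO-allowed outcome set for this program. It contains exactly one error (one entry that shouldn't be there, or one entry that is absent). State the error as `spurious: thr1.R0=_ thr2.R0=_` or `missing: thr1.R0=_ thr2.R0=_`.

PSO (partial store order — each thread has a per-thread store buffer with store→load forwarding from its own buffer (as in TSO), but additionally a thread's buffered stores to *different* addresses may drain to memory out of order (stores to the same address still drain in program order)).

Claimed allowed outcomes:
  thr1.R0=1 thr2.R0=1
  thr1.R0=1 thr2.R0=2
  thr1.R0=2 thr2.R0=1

missing: thr1.R0=2 thr2.R0=2

outcome vector order: (thr1.R0,thr2.R0)
PSO (4): <1 1> <1 2> <2 1> <2 2>
PSO∖claimed = {<2 2>}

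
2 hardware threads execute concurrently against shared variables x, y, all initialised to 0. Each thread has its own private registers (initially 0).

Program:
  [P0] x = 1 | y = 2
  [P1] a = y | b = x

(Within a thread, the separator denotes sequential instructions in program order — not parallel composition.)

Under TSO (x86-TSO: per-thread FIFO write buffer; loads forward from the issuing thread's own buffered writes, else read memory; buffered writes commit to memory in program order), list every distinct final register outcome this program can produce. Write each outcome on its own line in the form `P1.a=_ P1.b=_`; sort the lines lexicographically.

P1.a=0 P1.b=0
P1.a=0 P1.b=1
P1.a=2 P1.b=1

outcome vector order: (P1.a,P1.b)
|TSO outcomes| = 3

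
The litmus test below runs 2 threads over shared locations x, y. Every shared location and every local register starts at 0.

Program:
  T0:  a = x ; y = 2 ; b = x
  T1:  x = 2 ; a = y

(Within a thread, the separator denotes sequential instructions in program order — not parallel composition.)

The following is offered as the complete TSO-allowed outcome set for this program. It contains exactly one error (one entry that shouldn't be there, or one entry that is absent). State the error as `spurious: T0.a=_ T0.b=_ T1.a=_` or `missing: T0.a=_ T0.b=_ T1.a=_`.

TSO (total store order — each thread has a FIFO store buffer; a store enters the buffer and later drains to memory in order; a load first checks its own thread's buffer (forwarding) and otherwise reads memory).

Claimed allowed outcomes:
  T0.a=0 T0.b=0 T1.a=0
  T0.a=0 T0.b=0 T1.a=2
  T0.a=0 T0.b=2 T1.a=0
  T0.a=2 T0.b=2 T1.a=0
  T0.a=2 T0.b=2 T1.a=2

outcome vector order: (T0.a,T0.b,T1.a)
[TSO] allowed = {000, 002, 020, 022, 220, 222}
TSO∖claimed = {022}

missing: T0.a=0 T0.b=2 T1.a=2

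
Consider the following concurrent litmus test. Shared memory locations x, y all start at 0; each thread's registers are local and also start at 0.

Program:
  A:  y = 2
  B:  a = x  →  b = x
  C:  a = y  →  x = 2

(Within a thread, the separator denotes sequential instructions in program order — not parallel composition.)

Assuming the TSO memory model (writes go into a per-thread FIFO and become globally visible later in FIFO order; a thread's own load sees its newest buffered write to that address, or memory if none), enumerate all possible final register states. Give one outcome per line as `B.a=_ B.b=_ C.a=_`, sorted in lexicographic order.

outcome vector order: (B.a,B.b,C.a)
|TSO outcomes| = 6

B.a=0 B.b=0 C.a=0
B.a=0 B.b=0 C.a=2
B.a=0 B.b=2 C.a=0
B.a=0 B.b=2 C.a=2
B.a=2 B.b=2 C.a=0
B.a=2 B.b=2 C.a=2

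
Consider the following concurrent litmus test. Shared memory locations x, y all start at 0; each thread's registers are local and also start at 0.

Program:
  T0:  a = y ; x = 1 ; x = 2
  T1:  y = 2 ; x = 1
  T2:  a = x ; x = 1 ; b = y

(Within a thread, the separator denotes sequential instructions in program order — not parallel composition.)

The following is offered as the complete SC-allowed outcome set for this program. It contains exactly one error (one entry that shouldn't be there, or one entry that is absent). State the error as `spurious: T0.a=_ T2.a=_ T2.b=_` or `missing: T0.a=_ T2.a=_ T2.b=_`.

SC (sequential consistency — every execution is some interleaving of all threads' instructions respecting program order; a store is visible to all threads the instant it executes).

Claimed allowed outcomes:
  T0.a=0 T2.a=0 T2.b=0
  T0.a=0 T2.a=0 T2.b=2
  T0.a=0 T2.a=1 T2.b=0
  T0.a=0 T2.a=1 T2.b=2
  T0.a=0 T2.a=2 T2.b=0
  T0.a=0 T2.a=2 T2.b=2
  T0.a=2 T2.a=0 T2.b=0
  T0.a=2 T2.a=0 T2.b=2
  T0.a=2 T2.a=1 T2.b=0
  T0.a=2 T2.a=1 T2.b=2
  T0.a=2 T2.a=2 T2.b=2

spurious: T0.a=2 T2.a=1 T2.b=0

outcome vector order: (T0.a,T2.a,T2.b)
[SC] allowed = {000; 002; 010; 012; 020; 022; 200; 202; 212; 222}
claimed∖SC = {210}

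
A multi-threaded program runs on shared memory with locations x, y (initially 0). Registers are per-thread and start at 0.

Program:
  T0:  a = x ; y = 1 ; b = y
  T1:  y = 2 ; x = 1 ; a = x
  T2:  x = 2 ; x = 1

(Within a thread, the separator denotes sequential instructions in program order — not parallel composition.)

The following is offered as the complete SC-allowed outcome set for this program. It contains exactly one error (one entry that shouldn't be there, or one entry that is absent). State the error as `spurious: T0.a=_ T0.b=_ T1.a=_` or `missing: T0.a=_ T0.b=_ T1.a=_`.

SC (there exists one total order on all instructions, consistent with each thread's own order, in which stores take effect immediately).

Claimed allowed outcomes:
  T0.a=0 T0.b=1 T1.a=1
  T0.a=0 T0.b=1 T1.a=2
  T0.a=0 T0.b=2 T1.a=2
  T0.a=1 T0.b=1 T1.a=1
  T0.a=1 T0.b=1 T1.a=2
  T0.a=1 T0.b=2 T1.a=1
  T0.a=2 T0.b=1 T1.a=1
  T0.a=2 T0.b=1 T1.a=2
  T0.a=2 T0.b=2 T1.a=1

outcome vector order: (T0.a,T0.b,T1.a)
[SC] allowed = {0/1/1, 0/1/2, 0/2/1, 0/2/2, 1/1/1, 1/1/2, 1/2/1, 2/1/1, 2/1/2, 2/2/1}
SC∖claimed = {0/2/1}

missing: T0.a=0 T0.b=2 T1.a=1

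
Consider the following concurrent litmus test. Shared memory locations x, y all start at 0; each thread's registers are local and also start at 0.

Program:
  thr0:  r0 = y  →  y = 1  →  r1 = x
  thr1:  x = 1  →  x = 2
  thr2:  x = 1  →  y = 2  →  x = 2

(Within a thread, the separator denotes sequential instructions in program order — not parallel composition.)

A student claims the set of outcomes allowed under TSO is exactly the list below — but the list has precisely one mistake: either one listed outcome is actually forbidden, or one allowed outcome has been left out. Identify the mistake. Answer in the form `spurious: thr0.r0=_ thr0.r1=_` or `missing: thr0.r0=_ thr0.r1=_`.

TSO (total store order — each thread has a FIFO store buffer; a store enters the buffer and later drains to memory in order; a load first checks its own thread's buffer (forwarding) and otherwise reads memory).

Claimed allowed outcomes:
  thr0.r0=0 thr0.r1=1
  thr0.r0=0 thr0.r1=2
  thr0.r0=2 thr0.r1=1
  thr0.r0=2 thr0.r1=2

outcome vector order: (thr0.r0,thr0.r1)
under TSO → 00 01 02 21 22
TSO∖claimed = {00}

missing: thr0.r0=0 thr0.r1=0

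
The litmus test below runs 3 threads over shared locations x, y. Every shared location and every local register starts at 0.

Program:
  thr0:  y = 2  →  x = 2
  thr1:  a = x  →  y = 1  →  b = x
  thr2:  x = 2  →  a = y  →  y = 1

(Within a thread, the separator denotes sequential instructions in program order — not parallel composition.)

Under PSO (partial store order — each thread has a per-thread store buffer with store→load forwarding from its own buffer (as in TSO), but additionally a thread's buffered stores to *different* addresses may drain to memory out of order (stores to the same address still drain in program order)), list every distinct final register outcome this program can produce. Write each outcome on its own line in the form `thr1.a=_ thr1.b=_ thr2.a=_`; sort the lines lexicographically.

outcome vector order: (thr1.a,thr1.b,thr2.a)
|PSO outcomes| = 9

thr1.a=0 thr1.b=0 thr2.a=0
thr1.a=0 thr1.b=0 thr2.a=1
thr1.a=0 thr1.b=0 thr2.a=2
thr1.a=0 thr1.b=2 thr2.a=0
thr1.a=0 thr1.b=2 thr2.a=1
thr1.a=0 thr1.b=2 thr2.a=2
thr1.a=2 thr1.b=2 thr2.a=0
thr1.a=2 thr1.b=2 thr2.a=1
thr1.a=2 thr1.b=2 thr2.a=2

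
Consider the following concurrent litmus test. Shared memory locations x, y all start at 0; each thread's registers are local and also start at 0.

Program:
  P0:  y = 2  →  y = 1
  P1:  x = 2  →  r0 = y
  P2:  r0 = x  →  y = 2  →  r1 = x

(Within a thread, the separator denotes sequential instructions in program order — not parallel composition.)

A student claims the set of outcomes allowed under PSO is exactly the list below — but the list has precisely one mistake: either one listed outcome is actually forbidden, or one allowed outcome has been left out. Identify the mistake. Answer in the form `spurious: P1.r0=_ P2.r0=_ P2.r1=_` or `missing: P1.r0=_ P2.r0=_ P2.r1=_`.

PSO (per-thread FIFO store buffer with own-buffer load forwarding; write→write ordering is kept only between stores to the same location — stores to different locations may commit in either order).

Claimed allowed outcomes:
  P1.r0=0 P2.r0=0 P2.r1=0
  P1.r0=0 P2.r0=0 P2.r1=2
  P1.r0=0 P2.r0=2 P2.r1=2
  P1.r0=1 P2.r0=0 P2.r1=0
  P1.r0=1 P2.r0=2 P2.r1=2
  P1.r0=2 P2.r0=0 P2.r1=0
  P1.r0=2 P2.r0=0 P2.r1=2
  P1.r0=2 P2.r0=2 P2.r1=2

missing: P1.r0=1 P2.r0=0 P2.r1=2

outcome vector order: (P1.r0,P2.r0,P2.r1)
PSO: 9 outcomes — {(0,0,0) (0,0,2) (0,2,2) (1,0,0) (1,0,2) (1,2,2) (2,0,0) (2,0,2) (2,2,2)}
PSO∖claimed = {(1,0,2)}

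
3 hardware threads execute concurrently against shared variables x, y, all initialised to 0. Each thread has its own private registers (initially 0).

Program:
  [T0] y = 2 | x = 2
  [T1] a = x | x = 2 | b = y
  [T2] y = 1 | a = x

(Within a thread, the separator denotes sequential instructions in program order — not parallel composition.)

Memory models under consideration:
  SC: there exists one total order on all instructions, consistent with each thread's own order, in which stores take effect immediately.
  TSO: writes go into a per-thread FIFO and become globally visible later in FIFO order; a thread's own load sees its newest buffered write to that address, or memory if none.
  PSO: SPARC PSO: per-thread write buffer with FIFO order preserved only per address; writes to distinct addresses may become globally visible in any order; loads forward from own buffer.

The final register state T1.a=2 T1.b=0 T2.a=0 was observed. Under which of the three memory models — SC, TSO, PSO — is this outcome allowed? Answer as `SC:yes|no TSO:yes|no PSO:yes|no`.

SC:no TSO:no PSO:yes

outcome vector order: (T1.a,T1.b,T2.a)
SC (9): 0/0/2, 0/1/0, 0/1/2, 0/2/0, 0/2/2, 2/1/0, 2/1/2, 2/2/0, 2/2/2
TSO (10): 0/0/0, 0/0/2, 0/1/0, 0/1/2, 0/2/0, 0/2/2, 2/1/0, 2/1/2, 2/2/0, 2/2/2
PSO (12): 0/0/0, 0/0/2, 0/1/0, 0/1/2, 0/2/0, 0/2/2, 2/0/0, 2/0/2, 2/1/0, 2/1/2, 2/2/0, 2/2/2
target 2/0/0 ∈ {PSO}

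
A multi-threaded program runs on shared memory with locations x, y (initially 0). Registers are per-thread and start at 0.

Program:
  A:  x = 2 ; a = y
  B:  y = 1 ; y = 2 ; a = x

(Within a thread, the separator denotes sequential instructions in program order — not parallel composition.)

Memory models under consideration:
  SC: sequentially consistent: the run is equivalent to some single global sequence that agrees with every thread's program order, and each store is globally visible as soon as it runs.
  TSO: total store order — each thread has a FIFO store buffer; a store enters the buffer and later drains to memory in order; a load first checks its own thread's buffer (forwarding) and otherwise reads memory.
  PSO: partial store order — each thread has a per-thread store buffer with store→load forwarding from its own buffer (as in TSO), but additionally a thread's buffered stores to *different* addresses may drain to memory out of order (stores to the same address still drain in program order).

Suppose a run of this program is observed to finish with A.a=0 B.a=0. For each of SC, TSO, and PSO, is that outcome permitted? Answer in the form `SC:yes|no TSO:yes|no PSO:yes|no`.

outcome vector order: (A.a,B.a)
SC: 4 outcomes — {02 12 20 22}
TSO: 6 outcomes — {00 02 10 12 20 22}
PSO: 6 outcomes — {00 02 10 12 20 22}
target 00 ∈ {TSO,PSO}

SC:no TSO:yes PSO:yes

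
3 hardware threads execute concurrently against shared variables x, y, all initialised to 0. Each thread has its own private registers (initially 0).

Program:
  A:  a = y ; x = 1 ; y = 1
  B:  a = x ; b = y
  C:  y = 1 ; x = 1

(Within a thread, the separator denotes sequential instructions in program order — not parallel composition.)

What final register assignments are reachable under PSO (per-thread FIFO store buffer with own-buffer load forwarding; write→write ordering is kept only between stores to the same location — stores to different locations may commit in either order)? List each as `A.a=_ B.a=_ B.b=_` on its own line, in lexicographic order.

A.a=0 B.a=0 B.b=0
A.a=0 B.a=0 B.b=1
A.a=0 B.a=1 B.b=0
A.a=0 B.a=1 B.b=1
A.a=1 B.a=0 B.b=0
A.a=1 B.a=0 B.b=1
A.a=1 B.a=1 B.b=0
A.a=1 B.a=1 B.b=1

outcome vector order: (A.a,B.a,B.b)
|PSO outcomes| = 8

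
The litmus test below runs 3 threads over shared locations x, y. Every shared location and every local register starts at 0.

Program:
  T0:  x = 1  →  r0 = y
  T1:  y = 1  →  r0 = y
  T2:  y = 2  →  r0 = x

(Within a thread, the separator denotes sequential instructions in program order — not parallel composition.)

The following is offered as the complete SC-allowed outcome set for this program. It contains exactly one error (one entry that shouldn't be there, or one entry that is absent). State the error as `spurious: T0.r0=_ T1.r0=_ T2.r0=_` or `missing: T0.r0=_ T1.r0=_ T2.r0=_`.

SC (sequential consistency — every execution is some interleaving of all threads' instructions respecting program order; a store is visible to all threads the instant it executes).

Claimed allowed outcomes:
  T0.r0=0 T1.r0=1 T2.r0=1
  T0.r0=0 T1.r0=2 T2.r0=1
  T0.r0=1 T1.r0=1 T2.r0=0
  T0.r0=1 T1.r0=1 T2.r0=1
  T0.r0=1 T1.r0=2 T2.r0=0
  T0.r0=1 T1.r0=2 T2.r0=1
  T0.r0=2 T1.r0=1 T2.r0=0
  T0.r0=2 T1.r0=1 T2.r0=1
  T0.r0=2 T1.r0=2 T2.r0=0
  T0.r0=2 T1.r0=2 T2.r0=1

outcome vector order: (T0.r0,T1.r0,T2.r0)
[SC] allowed = {(0,1,1) (0,2,1) (1,1,0) (1,1,1) (1,2,1) (2,1,0) (2,1,1) (2,2,0) (2,2,1)}
claimed∖SC = {(1,2,0)}

spurious: T0.r0=1 T1.r0=2 T2.r0=0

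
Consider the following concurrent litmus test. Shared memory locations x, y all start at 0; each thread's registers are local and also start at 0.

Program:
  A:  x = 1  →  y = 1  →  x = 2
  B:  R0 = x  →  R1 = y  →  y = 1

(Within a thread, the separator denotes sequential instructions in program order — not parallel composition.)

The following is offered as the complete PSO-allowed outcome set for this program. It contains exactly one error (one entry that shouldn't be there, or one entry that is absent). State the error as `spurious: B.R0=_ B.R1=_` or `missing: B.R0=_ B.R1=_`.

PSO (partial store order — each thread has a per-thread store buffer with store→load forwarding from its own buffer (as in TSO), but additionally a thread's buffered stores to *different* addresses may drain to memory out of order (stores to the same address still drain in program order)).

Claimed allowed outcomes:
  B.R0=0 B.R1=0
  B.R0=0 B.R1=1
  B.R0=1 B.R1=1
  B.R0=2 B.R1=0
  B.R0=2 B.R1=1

missing: B.R0=1 B.R1=0

outcome vector order: (B.R0,B.R1)
PSO: 6 outcomes — {0/0 0/1 1/0 1/1 2/0 2/1}
PSO∖claimed = {1/0}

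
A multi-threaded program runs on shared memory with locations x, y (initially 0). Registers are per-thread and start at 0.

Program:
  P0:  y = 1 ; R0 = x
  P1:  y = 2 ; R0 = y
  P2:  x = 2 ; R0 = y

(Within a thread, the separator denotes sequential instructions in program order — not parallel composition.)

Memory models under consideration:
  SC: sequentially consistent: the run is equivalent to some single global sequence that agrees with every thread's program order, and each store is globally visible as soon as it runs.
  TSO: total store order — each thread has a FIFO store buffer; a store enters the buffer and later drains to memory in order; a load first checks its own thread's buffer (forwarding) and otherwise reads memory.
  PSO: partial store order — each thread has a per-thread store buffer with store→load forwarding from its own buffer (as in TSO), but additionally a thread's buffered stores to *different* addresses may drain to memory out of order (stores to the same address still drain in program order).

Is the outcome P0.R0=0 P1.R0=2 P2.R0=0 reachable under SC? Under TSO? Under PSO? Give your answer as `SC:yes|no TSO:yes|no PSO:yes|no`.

SC:no TSO:yes PSO:yes

outcome vector order: (P0.R0,P1.R0,P2.R0)
SC (9): <0 1 1> <0 2 1> <0 2 2> <2 1 0> <2 1 1> <2 1 2> <2 2 0> <2 2 1> <2 2 2>
TSO (12): <0 1 0> <0 1 1> <0 1 2> <0 2 0> <0 2 1> <0 2 2> <2 1 0> <2 1 1> <2 1 2> <2 2 0> <2 2 1> <2 2 2>
PSO (12): <0 1 0> <0 1 1> <0 1 2> <0 2 0> <0 2 1> <0 2 2> <2 1 0> <2 1 1> <2 1 2> <2 2 0> <2 2 1> <2 2 2>
target <0 2 0> ∈ {TSO,PSO}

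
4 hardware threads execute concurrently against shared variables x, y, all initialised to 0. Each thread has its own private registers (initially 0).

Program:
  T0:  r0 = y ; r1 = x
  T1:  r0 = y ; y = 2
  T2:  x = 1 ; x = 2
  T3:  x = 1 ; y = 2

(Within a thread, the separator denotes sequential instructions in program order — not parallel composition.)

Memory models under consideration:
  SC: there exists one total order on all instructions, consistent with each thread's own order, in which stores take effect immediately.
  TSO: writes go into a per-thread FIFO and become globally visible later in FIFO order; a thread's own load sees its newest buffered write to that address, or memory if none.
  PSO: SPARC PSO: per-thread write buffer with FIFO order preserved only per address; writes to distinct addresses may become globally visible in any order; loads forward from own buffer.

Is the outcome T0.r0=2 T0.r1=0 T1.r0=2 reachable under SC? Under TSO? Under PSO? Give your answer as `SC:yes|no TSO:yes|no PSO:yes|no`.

SC:no TSO:no PSO:yes

outcome vector order: (T0.r0,T0.r1,T1.r0)
[SC] allowed = {(0,0,0) (0,0,2) (0,1,0) (0,1,2) (0,2,0) (0,2,2) (2,0,0) (2,1,0) (2,1,2) (2,2,0) (2,2,2)}
[TSO] allowed = {(0,0,0) (0,0,2) (0,1,0) (0,1,2) (0,2,0) (0,2,2) (2,0,0) (2,1,0) (2,1,2) (2,2,0) (2,2,2)}
[PSO] allowed = {(0,0,0) (0,0,2) (0,1,0) (0,1,2) (0,2,0) (0,2,2) (2,0,0) (2,0,2) (2,1,0) (2,1,2) (2,2,0) (2,2,2)}
target (2,0,2) ∈ {PSO}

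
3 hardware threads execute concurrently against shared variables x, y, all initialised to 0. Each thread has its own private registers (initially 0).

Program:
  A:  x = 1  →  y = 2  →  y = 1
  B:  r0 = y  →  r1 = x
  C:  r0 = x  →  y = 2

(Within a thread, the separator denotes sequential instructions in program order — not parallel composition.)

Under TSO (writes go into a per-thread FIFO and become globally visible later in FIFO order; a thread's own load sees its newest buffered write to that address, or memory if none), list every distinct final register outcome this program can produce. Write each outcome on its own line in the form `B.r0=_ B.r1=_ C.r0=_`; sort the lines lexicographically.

B.r0=0 B.r1=0 C.r0=0
B.r0=0 B.r1=0 C.r0=1
B.r0=0 B.r1=1 C.r0=0
B.r0=0 B.r1=1 C.r0=1
B.r0=1 B.r1=1 C.r0=0
B.r0=1 B.r1=1 C.r0=1
B.r0=2 B.r1=0 C.r0=0
B.r0=2 B.r1=1 C.r0=0
B.r0=2 B.r1=1 C.r0=1

outcome vector order: (B.r0,B.r1,C.r0)
|TSO outcomes| = 9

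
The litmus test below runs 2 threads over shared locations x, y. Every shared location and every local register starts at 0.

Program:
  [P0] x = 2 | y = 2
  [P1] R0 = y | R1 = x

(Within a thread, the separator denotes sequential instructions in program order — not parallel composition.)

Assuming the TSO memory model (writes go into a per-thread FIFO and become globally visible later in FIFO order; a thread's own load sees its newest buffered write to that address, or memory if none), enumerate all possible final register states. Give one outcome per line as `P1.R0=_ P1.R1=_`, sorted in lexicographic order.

P1.R0=0 P1.R1=0
P1.R0=0 P1.R1=2
P1.R0=2 P1.R1=2

outcome vector order: (P1.R0,P1.R1)
|TSO outcomes| = 3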